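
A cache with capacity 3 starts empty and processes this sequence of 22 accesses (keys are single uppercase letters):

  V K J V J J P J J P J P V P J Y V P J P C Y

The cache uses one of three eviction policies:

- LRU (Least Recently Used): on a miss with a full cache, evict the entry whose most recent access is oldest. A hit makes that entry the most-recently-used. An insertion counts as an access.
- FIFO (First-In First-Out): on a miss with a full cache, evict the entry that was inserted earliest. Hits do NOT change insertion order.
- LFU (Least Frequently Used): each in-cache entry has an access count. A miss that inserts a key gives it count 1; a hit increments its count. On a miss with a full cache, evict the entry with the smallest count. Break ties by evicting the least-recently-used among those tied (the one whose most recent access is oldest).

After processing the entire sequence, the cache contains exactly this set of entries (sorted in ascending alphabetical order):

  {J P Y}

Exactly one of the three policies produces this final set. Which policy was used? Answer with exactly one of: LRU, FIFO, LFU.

Answer: LFU

Derivation:
Simulating under each policy and comparing final sets:
  LRU: final set = {C P Y} -> differs
  FIFO: final set = {C P Y} -> differs
  LFU: final set = {J P Y} -> MATCHES target
Only LFU produces the target set.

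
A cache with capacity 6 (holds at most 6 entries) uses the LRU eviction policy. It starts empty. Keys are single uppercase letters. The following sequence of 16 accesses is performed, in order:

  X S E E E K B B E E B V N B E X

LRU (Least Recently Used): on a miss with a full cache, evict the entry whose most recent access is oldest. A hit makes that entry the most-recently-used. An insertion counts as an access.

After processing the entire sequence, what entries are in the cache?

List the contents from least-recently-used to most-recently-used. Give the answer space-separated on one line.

Answer: K V N B E X

Derivation:
LRU simulation (capacity=6):
  1. access X: MISS. Cache (LRU->MRU): [X]
  2. access S: MISS. Cache (LRU->MRU): [X S]
  3. access E: MISS. Cache (LRU->MRU): [X S E]
  4. access E: HIT. Cache (LRU->MRU): [X S E]
  5. access E: HIT. Cache (LRU->MRU): [X S E]
  6. access K: MISS. Cache (LRU->MRU): [X S E K]
  7. access B: MISS. Cache (LRU->MRU): [X S E K B]
  8. access B: HIT. Cache (LRU->MRU): [X S E K B]
  9. access E: HIT. Cache (LRU->MRU): [X S K B E]
  10. access E: HIT. Cache (LRU->MRU): [X S K B E]
  11. access B: HIT. Cache (LRU->MRU): [X S K E B]
  12. access V: MISS. Cache (LRU->MRU): [X S K E B V]
  13. access N: MISS, evict X. Cache (LRU->MRU): [S K E B V N]
  14. access B: HIT. Cache (LRU->MRU): [S K E V N B]
  15. access E: HIT. Cache (LRU->MRU): [S K V N B E]
  16. access X: MISS, evict S. Cache (LRU->MRU): [K V N B E X]
Total: 8 hits, 8 misses, 2 evictions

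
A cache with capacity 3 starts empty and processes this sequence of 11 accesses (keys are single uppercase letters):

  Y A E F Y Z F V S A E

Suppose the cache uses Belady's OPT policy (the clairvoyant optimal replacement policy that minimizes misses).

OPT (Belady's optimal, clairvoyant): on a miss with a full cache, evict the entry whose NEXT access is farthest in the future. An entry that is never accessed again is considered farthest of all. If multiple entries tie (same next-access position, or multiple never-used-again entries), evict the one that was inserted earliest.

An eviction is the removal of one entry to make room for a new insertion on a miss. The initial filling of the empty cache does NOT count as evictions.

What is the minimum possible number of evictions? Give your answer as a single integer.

OPT (Belady) simulation (capacity=3):
  1. access Y: MISS. Cache: [Y]
  2. access A: MISS. Cache: [Y A]
  3. access E: MISS. Cache: [Y A E]
  4. access F: MISS, evict E (next use: step 11). Cache: [Y A F]
  5. access Y: HIT. Next use of Y: never. Cache: [Y A F]
  6. access Z: MISS, evict Y (next use: never). Cache: [A F Z]
  7. access F: HIT. Next use of F: never. Cache: [A F Z]
  8. access V: MISS, evict F (next use: never). Cache: [A Z V]
  9. access S: MISS, evict Z (next use: never). Cache: [A V S]
  10. access A: HIT. Next use of A: never. Cache: [A V S]
  11. access E: MISS, evict A (next use: never). Cache: [V S E]
Total: 3 hits, 8 misses, 5 evictions

Answer: 5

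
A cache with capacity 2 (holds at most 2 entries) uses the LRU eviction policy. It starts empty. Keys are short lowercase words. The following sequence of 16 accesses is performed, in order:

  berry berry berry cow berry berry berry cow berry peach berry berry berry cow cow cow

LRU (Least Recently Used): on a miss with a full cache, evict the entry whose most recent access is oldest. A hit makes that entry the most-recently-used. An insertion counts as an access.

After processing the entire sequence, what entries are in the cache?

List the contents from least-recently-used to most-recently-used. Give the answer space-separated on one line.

Answer: berry cow

Derivation:
LRU simulation (capacity=2):
  1. access berry: MISS. Cache (LRU->MRU): [berry]
  2. access berry: HIT. Cache (LRU->MRU): [berry]
  3. access berry: HIT. Cache (LRU->MRU): [berry]
  4. access cow: MISS. Cache (LRU->MRU): [berry cow]
  5. access berry: HIT. Cache (LRU->MRU): [cow berry]
  6. access berry: HIT. Cache (LRU->MRU): [cow berry]
  7. access berry: HIT. Cache (LRU->MRU): [cow berry]
  8. access cow: HIT. Cache (LRU->MRU): [berry cow]
  9. access berry: HIT. Cache (LRU->MRU): [cow berry]
  10. access peach: MISS, evict cow. Cache (LRU->MRU): [berry peach]
  11. access berry: HIT. Cache (LRU->MRU): [peach berry]
  12. access berry: HIT. Cache (LRU->MRU): [peach berry]
  13. access berry: HIT. Cache (LRU->MRU): [peach berry]
  14. access cow: MISS, evict peach. Cache (LRU->MRU): [berry cow]
  15. access cow: HIT. Cache (LRU->MRU): [berry cow]
  16. access cow: HIT. Cache (LRU->MRU): [berry cow]
Total: 12 hits, 4 misses, 2 evictions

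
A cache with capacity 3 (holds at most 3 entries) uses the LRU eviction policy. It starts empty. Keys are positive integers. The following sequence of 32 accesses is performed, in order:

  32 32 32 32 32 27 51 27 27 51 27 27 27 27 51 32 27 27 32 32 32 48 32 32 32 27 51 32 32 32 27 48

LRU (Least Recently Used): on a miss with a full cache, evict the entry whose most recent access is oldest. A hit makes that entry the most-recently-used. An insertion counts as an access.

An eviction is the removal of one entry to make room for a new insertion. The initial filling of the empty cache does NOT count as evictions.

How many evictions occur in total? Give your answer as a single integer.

LRU simulation (capacity=3):
  1. access 32: MISS. Cache (LRU->MRU): [32]
  2. access 32: HIT. Cache (LRU->MRU): [32]
  3. access 32: HIT. Cache (LRU->MRU): [32]
  4. access 32: HIT. Cache (LRU->MRU): [32]
  5. access 32: HIT. Cache (LRU->MRU): [32]
  6. access 27: MISS. Cache (LRU->MRU): [32 27]
  7. access 51: MISS. Cache (LRU->MRU): [32 27 51]
  8. access 27: HIT. Cache (LRU->MRU): [32 51 27]
  9. access 27: HIT. Cache (LRU->MRU): [32 51 27]
  10. access 51: HIT. Cache (LRU->MRU): [32 27 51]
  11. access 27: HIT. Cache (LRU->MRU): [32 51 27]
  12. access 27: HIT. Cache (LRU->MRU): [32 51 27]
  13. access 27: HIT. Cache (LRU->MRU): [32 51 27]
  14. access 27: HIT. Cache (LRU->MRU): [32 51 27]
  15. access 51: HIT. Cache (LRU->MRU): [32 27 51]
  16. access 32: HIT. Cache (LRU->MRU): [27 51 32]
  17. access 27: HIT. Cache (LRU->MRU): [51 32 27]
  18. access 27: HIT. Cache (LRU->MRU): [51 32 27]
  19. access 32: HIT. Cache (LRU->MRU): [51 27 32]
  20. access 32: HIT. Cache (LRU->MRU): [51 27 32]
  21. access 32: HIT. Cache (LRU->MRU): [51 27 32]
  22. access 48: MISS, evict 51. Cache (LRU->MRU): [27 32 48]
  23. access 32: HIT. Cache (LRU->MRU): [27 48 32]
  24. access 32: HIT. Cache (LRU->MRU): [27 48 32]
  25. access 32: HIT. Cache (LRU->MRU): [27 48 32]
  26. access 27: HIT. Cache (LRU->MRU): [48 32 27]
  27. access 51: MISS, evict 48. Cache (LRU->MRU): [32 27 51]
  28. access 32: HIT. Cache (LRU->MRU): [27 51 32]
  29. access 32: HIT. Cache (LRU->MRU): [27 51 32]
  30. access 32: HIT. Cache (LRU->MRU): [27 51 32]
  31. access 27: HIT. Cache (LRU->MRU): [51 32 27]
  32. access 48: MISS, evict 51. Cache (LRU->MRU): [32 27 48]
Total: 26 hits, 6 misses, 3 evictions

Answer: 3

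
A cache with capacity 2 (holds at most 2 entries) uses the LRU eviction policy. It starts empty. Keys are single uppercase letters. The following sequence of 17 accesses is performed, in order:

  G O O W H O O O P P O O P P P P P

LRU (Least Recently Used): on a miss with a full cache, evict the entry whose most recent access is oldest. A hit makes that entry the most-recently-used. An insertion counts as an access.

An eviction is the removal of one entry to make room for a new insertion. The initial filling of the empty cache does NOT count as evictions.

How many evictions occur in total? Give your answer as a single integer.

Answer: 4

Derivation:
LRU simulation (capacity=2):
  1. access G: MISS. Cache (LRU->MRU): [G]
  2. access O: MISS. Cache (LRU->MRU): [G O]
  3. access O: HIT. Cache (LRU->MRU): [G O]
  4. access W: MISS, evict G. Cache (LRU->MRU): [O W]
  5. access H: MISS, evict O. Cache (LRU->MRU): [W H]
  6. access O: MISS, evict W. Cache (LRU->MRU): [H O]
  7. access O: HIT. Cache (LRU->MRU): [H O]
  8. access O: HIT. Cache (LRU->MRU): [H O]
  9. access P: MISS, evict H. Cache (LRU->MRU): [O P]
  10. access P: HIT. Cache (LRU->MRU): [O P]
  11. access O: HIT. Cache (LRU->MRU): [P O]
  12. access O: HIT. Cache (LRU->MRU): [P O]
  13. access P: HIT. Cache (LRU->MRU): [O P]
  14. access P: HIT. Cache (LRU->MRU): [O P]
  15. access P: HIT. Cache (LRU->MRU): [O P]
  16. access P: HIT. Cache (LRU->MRU): [O P]
  17. access P: HIT. Cache (LRU->MRU): [O P]
Total: 11 hits, 6 misses, 4 evictions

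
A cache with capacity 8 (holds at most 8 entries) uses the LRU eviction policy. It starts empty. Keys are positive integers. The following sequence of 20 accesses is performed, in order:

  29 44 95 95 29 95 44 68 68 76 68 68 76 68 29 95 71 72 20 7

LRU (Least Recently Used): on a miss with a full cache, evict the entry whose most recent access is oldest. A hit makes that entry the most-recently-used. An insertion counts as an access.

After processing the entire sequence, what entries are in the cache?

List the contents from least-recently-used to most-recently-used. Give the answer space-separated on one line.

LRU simulation (capacity=8):
  1. access 29: MISS. Cache (LRU->MRU): [29]
  2. access 44: MISS. Cache (LRU->MRU): [29 44]
  3. access 95: MISS. Cache (LRU->MRU): [29 44 95]
  4. access 95: HIT. Cache (LRU->MRU): [29 44 95]
  5. access 29: HIT. Cache (LRU->MRU): [44 95 29]
  6. access 95: HIT. Cache (LRU->MRU): [44 29 95]
  7. access 44: HIT. Cache (LRU->MRU): [29 95 44]
  8. access 68: MISS. Cache (LRU->MRU): [29 95 44 68]
  9. access 68: HIT. Cache (LRU->MRU): [29 95 44 68]
  10. access 76: MISS. Cache (LRU->MRU): [29 95 44 68 76]
  11. access 68: HIT. Cache (LRU->MRU): [29 95 44 76 68]
  12. access 68: HIT. Cache (LRU->MRU): [29 95 44 76 68]
  13. access 76: HIT. Cache (LRU->MRU): [29 95 44 68 76]
  14. access 68: HIT. Cache (LRU->MRU): [29 95 44 76 68]
  15. access 29: HIT. Cache (LRU->MRU): [95 44 76 68 29]
  16. access 95: HIT. Cache (LRU->MRU): [44 76 68 29 95]
  17. access 71: MISS. Cache (LRU->MRU): [44 76 68 29 95 71]
  18. access 72: MISS. Cache (LRU->MRU): [44 76 68 29 95 71 72]
  19. access 20: MISS. Cache (LRU->MRU): [44 76 68 29 95 71 72 20]
  20. access 7: MISS, evict 44. Cache (LRU->MRU): [76 68 29 95 71 72 20 7]
Total: 11 hits, 9 misses, 1 evictions

Answer: 76 68 29 95 71 72 20 7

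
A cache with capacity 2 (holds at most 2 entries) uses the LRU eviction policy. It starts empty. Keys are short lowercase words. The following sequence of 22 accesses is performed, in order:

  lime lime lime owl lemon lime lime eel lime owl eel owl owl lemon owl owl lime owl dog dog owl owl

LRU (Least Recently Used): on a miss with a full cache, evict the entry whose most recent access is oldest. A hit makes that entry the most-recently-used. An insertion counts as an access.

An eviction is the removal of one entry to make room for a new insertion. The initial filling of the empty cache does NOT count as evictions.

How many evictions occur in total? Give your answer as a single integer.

LRU simulation (capacity=2):
  1. access lime: MISS. Cache (LRU->MRU): [lime]
  2. access lime: HIT. Cache (LRU->MRU): [lime]
  3. access lime: HIT. Cache (LRU->MRU): [lime]
  4. access owl: MISS. Cache (LRU->MRU): [lime owl]
  5. access lemon: MISS, evict lime. Cache (LRU->MRU): [owl lemon]
  6. access lime: MISS, evict owl. Cache (LRU->MRU): [lemon lime]
  7. access lime: HIT. Cache (LRU->MRU): [lemon lime]
  8. access eel: MISS, evict lemon. Cache (LRU->MRU): [lime eel]
  9. access lime: HIT. Cache (LRU->MRU): [eel lime]
  10. access owl: MISS, evict eel. Cache (LRU->MRU): [lime owl]
  11. access eel: MISS, evict lime. Cache (LRU->MRU): [owl eel]
  12. access owl: HIT. Cache (LRU->MRU): [eel owl]
  13. access owl: HIT. Cache (LRU->MRU): [eel owl]
  14. access lemon: MISS, evict eel. Cache (LRU->MRU): [owl lemon]
  15. access owl: HIT. Cache (LRU->MRU): [lemon owl]
  16. access owl: HIT. Cache (LRU->MRU): [lemon owl]
  17. access lime: MISS, evict lemon. Cache (LRU->MRU): [owl lime]
  18. access owl: HIT. Cache (LRU->MRU): [lime owl]
  19. access dog: MISS, evict lime. Cache (LRU->MRU): [owl dog]
  20. access dog: HIT. Cache (LRU->MRU): [owl dog]
  21. access owl: HIT. Cache (LRU->MRU): [dog owl]
  22. access owl: HIT. Cache (LRU->MRU): [dog owl]
Total: 12 hits, 10 misses, 8 evictions

Answer: 8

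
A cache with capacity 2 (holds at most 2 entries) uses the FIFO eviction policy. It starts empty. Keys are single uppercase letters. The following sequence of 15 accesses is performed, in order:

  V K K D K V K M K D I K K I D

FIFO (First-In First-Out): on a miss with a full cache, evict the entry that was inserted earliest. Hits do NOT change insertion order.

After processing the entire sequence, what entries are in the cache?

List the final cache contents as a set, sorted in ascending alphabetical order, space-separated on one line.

FIFO simulation (capacity=2):
  1. access V: MISS. Cache (old->new): [V]
  2. access K: MISS. Cache (old->new): [V K]
  3. access K: HIT. Cache (old->new): [V K]
  4. access D: MISS, evict V. Cache (old->new): [K D]
  5. access K: HIT. Cache (old->new): [K D]
  6. access V: MISS, evict K. Cache (old->new): [D V]
  7. access K: MISS, evict D. Cache (old->new): [V K]
  8. access M: MISS, evict V. Cache (old->new): [K M]
  9. access K: HIT. Cache (old->new): [K M]
  10. access D: MISS, evict K. Cache (old->new): [M D]
  11. access I: MISS, evict M. Cache (old->new): [D I]
  12. access K: MISS, evict D. Cache (old->new): [I K]
  13. access K: HIT. Cache (old->new): [I K]
  14. access I: HIT. Cache (old->new): [I K]
  15. access D: MISS, evict I. Cache (old->new): [K D]
Total: 5 hits, 10 misses, 8 evictions

Answer: D K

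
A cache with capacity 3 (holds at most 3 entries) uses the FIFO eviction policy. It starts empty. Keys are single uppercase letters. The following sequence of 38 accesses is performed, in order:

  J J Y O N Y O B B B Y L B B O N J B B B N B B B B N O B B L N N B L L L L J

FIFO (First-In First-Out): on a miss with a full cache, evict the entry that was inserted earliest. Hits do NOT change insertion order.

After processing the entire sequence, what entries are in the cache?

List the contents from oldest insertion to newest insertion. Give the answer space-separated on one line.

FIFO simulation (capacity=3):
  1. access J: MISS. Cache (old->new): [J]
  2. access J: HIT. Cache (old->new): [J]
  3. access Y: MISS. Cache (old->new): [J Y]
  4. access O: MISS. Cache (old->new): [J Y O]
  5. access N: MISS, evict J. Cache (old->new): [Y O N]
  6. access Y: HIT. Cache (old->new): [Y O N]
  7. access O: HIT. Cache (old->new): [Y O N]
  8. access B: MISS, evict Y. Cache (old->new): [O N B]
  9. access B: HIT. Cache (old->new): [O N B]
  10. access B: HIT. Cache (old->new): [O N B]
  11. access Y: MISS, evict O. Cache (old->new): [N B Y]
  12. access L: MISS, evict N. Cache (old->new): [B Y L]
  13. access B: HIT. Cache (old->new): [B Y L]
  14. access B: HIT. Cache (old->new): [B Y L]
  15. access O: MISS, evict B. Cache (old->new): [Y L O]
  16. access N: MISS, evict Y. Cache (old->new): [L O N]
  17. access J: MISS, evict L. Cache (old->new): [O N J]
  18. access B: MISS, evict O. Cache (old->new): [N J B]
  19. access B: HIT. Cache (old->new): [N J B]
  20. access B: HIT. Cache (old->new): [N J B]
  21. access N: HIT. Cache (old->new): [N J B]
  22. access B: HIT. Cache (old->new): [N J B]
  23. access B: HIT. Cache (old->new): [N J B]
  24. access B: HIT. Cache (old->new): [N J B]
  25. access B: HIT. Cache (old->new): [N J B]
  26. access N: HIT. Cache (old->new): [N J B]
  27. access O: MISS, evict N. Cache (old->new): [J B O]
  28. access B: HIT. Cache (old->new): [J B O]
  29. access B: HIT. Cache (old->new): [J B O]
  30. access L: MISS, evict J. Cache (old->new): [B O L]
  31. access N: MISS, evict B. Cache (old->new): [O L N]
  32. access N: HIT. Cache (old->new): [O L N]
  33. access B: MISS, evict O. Cache (old->new): [L N B]
  34. access L: HIT. Cache (old->new): [L N B]
  35. access L: HIT. Cache (old->new): [L N B]
  36. access L: HIT. Cache (old->new): [L N B]
  37. access L: HIT. Cache (old->new): [L N B]
  38. access J: MISS, evict L. Cache (old->new): [N B J]
Total: 22 hits, 16 misses, 13 evictions

Answer: N B J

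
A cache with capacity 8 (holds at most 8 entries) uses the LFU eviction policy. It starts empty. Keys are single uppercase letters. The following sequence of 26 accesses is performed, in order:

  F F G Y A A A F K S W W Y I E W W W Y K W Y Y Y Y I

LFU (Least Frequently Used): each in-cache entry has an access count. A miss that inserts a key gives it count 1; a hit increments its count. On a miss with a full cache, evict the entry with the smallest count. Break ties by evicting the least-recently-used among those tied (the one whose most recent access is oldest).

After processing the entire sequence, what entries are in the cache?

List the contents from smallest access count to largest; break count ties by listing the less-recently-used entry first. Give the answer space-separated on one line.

Answer: S E K I A F W Y

Derivation:
LFU simulation (capacity=8):
  1. access F: MISS. Cache: [F(c=1)]
  2. access F: HIT, count now 2. Cache: [F(c=2)]
  3. access G: MISS. Cache: [G(c=1) F(c=2)]
  4. access Y: MISS. Cache: [G(c=1) Y(c=1) F(c=2)]
  5. access A: MISS. Cache: [G(c=1) Y(c=1) A(c=1) F(c=2)]
  6. access A: HIT, count now 2. Cache: [G(c=1) Y(c=1) F(c=2) A(c=2)]
  7. access A: HIT, count now 3. Cache: [G(c=1) Y(c=1) F(c=2) A(c=3)]
  8. access F: HIT, count now 3. Cache: [G(c=1) Y(c=1) A(c=3) F(c=3)]
  9. access K: MISS. Cache: [G(c=1) Y(c=1) K(c=1) A(c=3) F(c=3)]
  10. access S: MISS. Cache: [G(c=1) Y(c=1) K(c=1) S(c=1) A(c=3) F(c=3)]
  11. access W: MISS. Cache: [G(c=1) Y(c=1) K(c=1) S(c=1) W(c=1) A(c=3) F(c=3)]
  12. access W: HIT, count now 2. Cache: [G(c=1) Y(c=1) K(c=1) S(c=1) W(c=2) A(c=3) F(c=3)]
  13. access Y: HIT, count now 2. Cache: [G(c=1) K(c=1) S(c=1) W(c=2) Y(c=2) A(c=3) F(c=3)]
  14. access I: MISS. Cache: [G(c=1) K(c=1) S(c=1) I(c=1) W(c=2) Y(c=2) A(c=3) F(c=3)]
  15. access E: MISS, evict G(c=1). Cache: [K(c=1) S(c=1) I(c=1) E(c=1) W(c=2) Y(c=2) A(c=3) F(c=3)]
  16. access W: HIT, count now 3. Cache: [K(c=1) S(c=1) I(c=1) E(c=1) Y(c=2) A(c=3) F(c=3) W(c=3)]
  17. access W: HIT, count now 4. Cache: [K(c=1) S(c=1) I(c=1) E(c=1) Y(c=2) A(c=3) F(c=3) W(c=4)]
  18. access W: HIT, count now 5. Cache: [K(c=1) S(c=1) I(c=1) E(c=1) Y(c=2) A(c=3) F(c=3) W(c=5)]
  19. access Y: HIT, count now 3. Cache: [K(c=1) S(c=1) I(c=1) E(c=1) A(c=3) F(c=3) Y(c=3) W(c=5)]
  20. access K: HIT, count now 2. Cache: [S(c=1) I(c=1) E(c=1) K(c=2) A(c=3) F(c=3) Y(c=3) W(c=5)]
  21. access W: HIT, count now 6. Cache: [S(c=1) I(c=1) E(c=1) K(c=2) A(c=3) F(c=3) Y(c=3) W(c=6)]
  22. access Y: HIT, count now 4. Cache: [S(c=1) I(c=1) E(c=1) K(c=2) A(c=3) F(c=3) Y(c=4) W(c=6)]
  23. access Y: HIT, count now 5. Cache: [S(c=1) I(c=1) E(c=1) K(c=2) A(c=3) F(c=3) Y(c=5) W(c=6)]
  24. access Y: HIT, count now 6. Cache: [S(c=1) I(c=1) E(c=1) K(c=2) A(c=3) F(c=3) W(c=6) Y(c=6)]
  25. access Y: HIT, count now 7. Cache: [S(c=1) I(c=1) E(c=1) K(c=2) A(c=3) F(c=3) W(c=6) Y(c=7)]
  26. access I: HIT, count now 2. Cache: [S(c=1) E(c=1) K(c=2) I(c=2) A(c=3) F(c=3) W(c=6) Y(c=7)]
Total: 17 hits, 9 misses, 1 evictions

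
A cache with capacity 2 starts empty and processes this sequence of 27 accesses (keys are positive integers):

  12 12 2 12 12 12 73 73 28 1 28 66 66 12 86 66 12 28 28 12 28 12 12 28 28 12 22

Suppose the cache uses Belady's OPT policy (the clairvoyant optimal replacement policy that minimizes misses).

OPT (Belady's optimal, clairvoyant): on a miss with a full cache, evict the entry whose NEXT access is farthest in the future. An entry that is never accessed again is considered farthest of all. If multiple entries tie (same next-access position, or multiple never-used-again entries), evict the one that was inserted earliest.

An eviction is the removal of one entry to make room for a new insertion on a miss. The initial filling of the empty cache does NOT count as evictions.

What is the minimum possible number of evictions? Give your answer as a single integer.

OPT (Belady) simulation (capacity=2):
  1. access 12: MISS. Cache: [12]
  2. access 12: HIT. Next use of 12: step 4. Cache: [12]
  3. access 2: MISS. Cache: [12 2]
  4. access 12: HIT. Next use of 12: step 5. Cache: [12 2]
  5. access 12: HIT. Next use of 12: step 6. Cache: [12 2]
  6. access 12: HIT. Next use of 12: step 14. Cache: [12 2]
  7. access 73: MISS, evict 2 (next use: never). Cache: [12 73]
  8. access 73: HIT. Next use of 73: never. Cache: [12 73]
  9. access 28: MISS, evict 73 (next use: never). Cache: [12 28]
  10. access 1: MISS, evict 12 (next use: step 14). Cache: [28 1]
  11. access 28: HIT. Next use of 28: step 18. Cache: [28 1]
  12. access 66: MISS, evict 1 (next use: never). Cache: [28 66]
  13. access 66: HIT. Next use of 66: step 16. Cache: [28 66]
  14. access 12: MISS, evict 28 (next use: step 18). Cache: [66 12]
  15. access 86: MISS, evict 12 (next use: step 17). Cache: [66 86]
  16. access 66: HIT. Next use of 66: never. Cache: [66 86]
  17. access 12: MISS, evict 66 (next use: never). Cache: [86 12]
  18. access 28: MISS, evict 86 (next use: never). Cache: [12 28]
  19. access 28: HIT. Next use of 28: step 21. Cache: [12 28]
  20. access 12: HIT. Next use of 12: step 22. Cache: [12 28]
  21. access 28: HIT. Next use of 28: step 24. Cache: [12 28]
  22. access 12: HIT. Next use of 12: step 23. Cache: [12 28]
  23. access 12: HIT. Next use of 12: step 26. Cache: [12 28]
  24. access 28: HIT. Next use of 28: step 25. Cache: [12 28]
  25. access 28: HIT. Next use of 28: never. Cache: [12 28]
  26. access 12: HIT. Next use of 12: never. Cache: [12 28]
  27. access 22: MISS, evict 12 (next use: never). Cache: [28 22]
Total: 16 hits, 11 misses, 9 evictions

Answer: 9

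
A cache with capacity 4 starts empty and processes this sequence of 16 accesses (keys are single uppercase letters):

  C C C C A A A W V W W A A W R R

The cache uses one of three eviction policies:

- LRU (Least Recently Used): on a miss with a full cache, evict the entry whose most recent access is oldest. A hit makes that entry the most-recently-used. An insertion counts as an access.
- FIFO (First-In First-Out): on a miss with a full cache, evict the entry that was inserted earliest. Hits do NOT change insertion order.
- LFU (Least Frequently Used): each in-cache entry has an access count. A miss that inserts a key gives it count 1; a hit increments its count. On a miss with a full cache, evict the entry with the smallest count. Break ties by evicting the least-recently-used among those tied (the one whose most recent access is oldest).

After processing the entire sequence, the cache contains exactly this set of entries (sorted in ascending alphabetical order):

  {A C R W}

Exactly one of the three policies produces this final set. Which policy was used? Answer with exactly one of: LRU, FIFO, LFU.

Answer: LFU

Derivation:
Simulating under each policy and comparing final sets:
  LRU: final set = {A R V W} -> differs
  FIFO: final set = {A R V W} -> differs
  LFU: final set = {A C R W} -> MATCHES target
Only LFU produces the target set.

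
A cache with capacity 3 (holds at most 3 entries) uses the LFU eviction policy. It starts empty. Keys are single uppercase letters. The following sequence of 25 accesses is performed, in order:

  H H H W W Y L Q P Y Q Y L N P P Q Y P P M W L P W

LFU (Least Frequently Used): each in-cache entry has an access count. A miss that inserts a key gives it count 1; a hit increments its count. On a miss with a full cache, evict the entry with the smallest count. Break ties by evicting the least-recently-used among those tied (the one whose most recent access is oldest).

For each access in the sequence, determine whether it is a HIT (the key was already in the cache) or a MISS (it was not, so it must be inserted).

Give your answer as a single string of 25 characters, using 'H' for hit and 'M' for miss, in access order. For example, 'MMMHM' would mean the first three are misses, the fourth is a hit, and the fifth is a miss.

LFU simulation (capacity=3):
  1. access H: MISS. Cache: [H(c=1)]
  2. access H: HIT, count now 2. Cache: [H(c=2)]
  3. access H: HIT, count now 3. Cache: [H(c=3)]
  4. access W: MISS. Cache: [W(c=1) H(c=3)]
  5. access W: HIT, count now 2. Cache: [W(c=2) H(c=3)]
  6. access Y: MISS. Cache: [Y(c=1) W(c=2) H(c=3)]
  7. access L: MISS, evict Y(c=1). Cache: [L(c=1) W(c=2) H(c=3)]
  8. access Q: MISS, evict L(c=1). Cache: [Q(c=1) W(c=2) H(c=3)]
  9. access P: MISS, evict Q(c=1). Cache: [P(c=1) W(c=2) H(c=3)]
  10. access Y: MISS, evict P(c=1). Cache: [Y(c=1) W(c=2) H(c=3)]
  11. access Q: MISS, evict Y(c=1). Cache: [Q(c=1) W(c=2) H(c=3)]
  12. access Y: MISS, evict Q(c=1). Cache: [Y(c=1) W(c=2) H(c=3)]
  13. access L: MISS, evict Y(c=1). Cache: [L(c=1) W(c=2) H(c=3)]
  14. access N: MISS, evict L(c=1). Cache: [N(c=1) W(c=2) H(c=3)]
  15. access P: MISS, evict N(c=1). Cache: [P(c=1) W(c=2) H(c=3)]
  16. access P: HIT, count now 2. Cache: [W(c=2) P(c=2) H(c=3)]
  17. access Q: MISS, evict W(c=2). Cache: [Q(c=1) P(c=2) H(c=3)]
  18. access Y: MISS, evict Q(c=1). Cache: [Y(c=1) P(c=2) H(c=3)]
  19. access P: HIT, count now 3. Cache: [Y(c=1) H(c=3) P(c=3)]
  20. access P: HIT, count now 4. Cache: [Y(c=1) H(c=3) P(c=4)]
  21. access M: MISS, evict Y(c=1). Cache: [M(c=1) H(c=3) P(c=4)]
  22. access W: MISS, evict M(c=1). Cache: [W(c=1) H(c=3) P(c=4)]
  23. access L: MISS, evict W(c=1). Cache: [L(c=1) H(c=3) P(c=4)]
  24. access P: HIT, count now 5. Cache: [L(c=1) H(c=3) P(c=5)]
  25. access W: MISS, evict L(c=1). Cache: [W(c=1) H(c=3) P(c=5)]
Total: 7 hits, 18 misses, 15 evictions

Answer: MHHMHMMMMMMMMMMHMMHHMMMHM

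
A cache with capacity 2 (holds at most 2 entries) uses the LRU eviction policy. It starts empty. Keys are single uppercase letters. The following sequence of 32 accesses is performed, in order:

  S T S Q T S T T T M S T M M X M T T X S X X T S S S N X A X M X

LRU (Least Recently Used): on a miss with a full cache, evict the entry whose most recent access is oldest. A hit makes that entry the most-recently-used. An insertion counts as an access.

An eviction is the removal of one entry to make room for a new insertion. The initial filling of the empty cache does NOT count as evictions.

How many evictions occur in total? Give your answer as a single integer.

Answer: 17

Derivation:
LRU simulation (capacity=2):
  1. access S: MISS. Cache (LRU->MRU): [S]
  2. access T: MISS. Cache (LRU->MRU): [S T]
  3. access S: HIT. Cache (LRU->MRU): [T S]
  4. access Q: MISS, evict T. Cache (LRU->MRU): [S Q]
  5. access T: MISS, evict S. Cache (LRU->MRU): [Q T]
  6. access S: MISS, evict Q. Cache (LRU->MRU): [T S]
  7. access T: HIT. Cache (LRU->MRU): [S T]
  8. access T: HIT. Cache (LRU->MRU): [S T]
  9. access T: HIT. Cache (LRU->MRU): [S T]
  10. access M: MISS, evict S. Cache (LRU->MRU): [T M]
  11. access S: MISS, evict T. Cache (LRU->MRU): [M S]
  12. access T: MISS, evict M. Cache (LRU->MRU): [S T]
  13. access M: MISS, evict S. Cache (LRU->MRU): [T M]
  14. access M: HIT. Cache (LRU->MRU): [T M]
  15. access X: MISS, evict T. Cache (LRU->MRU): [M X]
  16. access M: HIT. Cache (LRU->MRU): [X M]
  17. access T: MISS, evict X. Cache (LRU->MRU): [M T]
  18. access T: HIT. Cache (LRU->MRU): [M T]
  19. access X: MISS, evict M. Cache (LRU->MRU): [T X]
  20. access S: MISS, evict T. Cache (LRU->MRU): [X S]
  21. access X: HIT. Cache (LRU->MRU): [S X]
  22. access X: HIT. Cache (LRU->MRU): [S X]
  23. access T: MISS, evict S. Cache (LRU->MRU): [X T]
  24. access S: MISS, evict X. Cache (LRU->MRU): [T S]
  25. access S: HIT. Cache (LRU->MRU): [T S]
  26. access S: HIT. Cache (LRU->MRU): [T S]
  27. access N: MISS, evict T. Cache (LRU->MRU): [S N]
  28. access X: MISS, evict S. Cache (LRU->MRU): [N X]
  29. access A: MISS, evict N. Cache (LRU->MRU): [X A]
  30. access X: HIT. Cache (LRU->MRU): [A X]
  31. access M: MISS, evict A. Cache (LRU->MRU): [X M]
  32. access X: HIT. Cache (LRU->MRU): [M X]
Total: 13 hits, 19 misses, 17 evictions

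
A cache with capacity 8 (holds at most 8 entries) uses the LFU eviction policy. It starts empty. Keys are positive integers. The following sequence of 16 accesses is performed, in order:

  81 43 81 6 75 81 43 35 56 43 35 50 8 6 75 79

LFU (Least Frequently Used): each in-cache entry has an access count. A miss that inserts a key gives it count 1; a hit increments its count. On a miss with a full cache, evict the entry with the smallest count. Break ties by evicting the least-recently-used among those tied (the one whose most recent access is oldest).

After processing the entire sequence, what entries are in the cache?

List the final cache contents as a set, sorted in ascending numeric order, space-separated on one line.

Answer: 6 8 35 43 50 75 79 81

Derivation:
LFU simulation (capacity=8):
  1. access 81: MISS. Cache: [81(c=1)]
  2. access 43: MISS. Cache: [81(c=1) 43(c=1)]
  3. access 81: HIT, count now 2. Cache: [43(c=1) 81(c=2)]
  4. access 6: MISS. Cache: [43(c=1) 6(c=1) 81(c=2)]
  5. access 75: MISS. Cache: [43(c=1) 6(c=1) 75(c=1) 81(c=2)]
  6. access 81: HIT, count now 3. Cache: [43(c=1) 6(c=1) 75(c=1) 81(c=3)]
  7. access 43: HIT, count now 2. Cache: [6(c=1) 75(c=1) 43(c=2) 81(c=3)]
  8. access 35: MISS. Cache: [6(c=1) 75(c=1) 35(c=1) 43(c=2) 81(c=3)]
  9. access 56: MISS. Cache: [6(c=1) 75(c=1) 35(c=1) 56(c=1) 43(c=2) 81(c=3)]
  10. access 43: HIT, count now 3. Cache: [6(c=1) 75(c=1) 35(c=1) 56(c=1) 81(c=3) 43(c=3)]
  11. access 35: HIT, count now 2. Cache: [6(c=1) 75(c=1) 56(c=1) 35(c=2) 81(c=3) 43(c=3)]
  12. access 50: MISS. Cache: [6(c=1) 75(c=1) 56(c=1) 50(c=1) 35(c=2) 81(c=3) 43(c=3)]
  13. access 8: MISS. Cache: [6(c=1) 75(c=1) 56(c=1) 50(c=1) 8(c=1) 35(c=2) 81(c=3) 43(c=3)]
  14. access 6: HIT, count now 2. Cache: [75(c=1) 56(c=1) 50(c=1) 8(c=1) 35(c=2) 6(c=2) 81(c=3) 43(c=3)]
  15. access 75: HIT, count now 2. Cache: [56(c=1) 50(c=1) 8(c=1) 35(c=2) 6(c=2) 75(c=2) 81(c=3) 43(c=3)]
  16. access 79: MISS, evict 56(c=1). Cache: [50(c=1) 8(c=1) 79(c=1) 35(c=2) 6(c=2) 75(c=2) 81(c=3) 43(c=3)]
Total: 7 hits, 9 misses, 1 evictions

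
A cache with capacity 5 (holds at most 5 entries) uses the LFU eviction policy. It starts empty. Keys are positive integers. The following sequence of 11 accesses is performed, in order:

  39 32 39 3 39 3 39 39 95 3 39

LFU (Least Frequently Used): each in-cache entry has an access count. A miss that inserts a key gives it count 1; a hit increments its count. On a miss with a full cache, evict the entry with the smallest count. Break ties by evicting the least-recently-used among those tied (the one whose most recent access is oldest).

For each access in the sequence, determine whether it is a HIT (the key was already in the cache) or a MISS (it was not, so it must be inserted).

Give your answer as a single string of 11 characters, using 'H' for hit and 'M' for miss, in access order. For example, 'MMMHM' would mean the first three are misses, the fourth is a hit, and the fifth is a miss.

LFU simulation (capacity=5):
  1. access 39: MISS. Cache: [39(c=1)]
  2. access 32: MISS. Cache: [39(c=1) 32(c=1)]
  3. access 39: HIT, count now 2. Cache: [32(c=1) 39(c=2)]
  4. access 3: MISS. Cache: [32(c=1) 3(c=1) 39(c=2)]
  5. access 39: HIT, count now 3. Cache: [32(c=1) 3(c=1) 39(c=3)]
  6. access 3: HIT, count now 2. Cache: [32(c=1) 3(c=2) 39(c=3)]
  7. access 39: HIT, count now 4. Cache: [32(c=1) 3(c=2) 39(c=4)]
  8. access 39: HIT, count now 5. Cache: [32(c=1) 3(c=2) 39(c=5)]
  9. access 95: MISS. Cache: [32(c=1) 95(c=1) 3(c=2) 39(c=5)]
  10. access 3: HIT, count now 3. Cache: [32(c=1) 95(c=1) 3(c=3) 39(c=5)]
  11. access 39: HIT, count now 6. Cache: [32(c=1) 95(c=1) 3(c=3) 39(c=6)]
Total: 7 hits, 4 misses, 0 evictions

Answer: MMHMHHHHMHH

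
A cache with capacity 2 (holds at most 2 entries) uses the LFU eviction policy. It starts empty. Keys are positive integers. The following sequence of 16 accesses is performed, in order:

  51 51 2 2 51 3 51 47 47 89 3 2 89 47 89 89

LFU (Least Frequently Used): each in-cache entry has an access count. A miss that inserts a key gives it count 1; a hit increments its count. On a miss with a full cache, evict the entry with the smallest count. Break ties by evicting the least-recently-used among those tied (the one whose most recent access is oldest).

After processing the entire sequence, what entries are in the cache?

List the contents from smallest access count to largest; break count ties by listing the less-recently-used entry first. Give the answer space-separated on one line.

Answer: 89 51

Derivation:
LFU simulation (capacity=2):
  1. access 51: MISS. Cache: [51(c=1)]
  2. access 51: HIT, count now 2. Cache: [51(c=2)]
  3. access 2: MISS. Cache: [2(c=1) 51(c=2)]
  4. access 2: HIT, count now 2. Cache: [51(c=2) 2(c=2)]
  5. access 51: HIT, count now 3. Cache: [2(c=2) 51(c=3)]
  6. access 3: MISS, evict 2(c=2). Cache: [3(c=1) 51(c=3)]
  7. access 51: HIT, count now 4. Cache: [3(c=1) 51(c=4)]
  8. access 47: MISS, evict 3(c=1). Cache: [47(c=1) 51(c=4)]
  9. access 47: HIT, count now 2. Cache: [47(c=2) 51(c=4)]
  10. access 89: MISS, evict 47(c=2). Cache: [89(c=1) 51(c=4)]
  11. access 3: MISS, evict 89(c=1). Cache: [3(c=1) 51(c=4)]
  12. access 2: MISS, evict 3(c=1). Cache: [2(c=1) 51(c=4)]
  13. access 89: MISS, evict 2(c=1). Cache: [89(c=1) 51(c=4)]
  14. access 47: MISS, evict 89(c=1). Cache: [47(c=1) 51(c=4)]
  15. access 89: MISS, evict 47(c=1). Cache: [89(c=1) 51(c=4)]
  16. access 89: HIT, count now 2. Cache: [89(c=2) 51(c=4)]
Total: 6 hits, 10 misses, 8 evictions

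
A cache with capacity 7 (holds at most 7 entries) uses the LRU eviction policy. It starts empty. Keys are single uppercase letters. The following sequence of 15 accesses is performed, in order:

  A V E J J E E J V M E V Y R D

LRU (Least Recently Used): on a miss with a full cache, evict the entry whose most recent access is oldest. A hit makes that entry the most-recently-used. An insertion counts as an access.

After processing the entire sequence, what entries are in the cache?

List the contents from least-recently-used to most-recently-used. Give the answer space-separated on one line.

Answer: J M E V Y R D

Derivation:
LRU simulation (capacity=7):
  1. access A: MISS. Cache (LRU->MRU): [A]
  2. access V: MISS. Cache (LRU->MRU): [A V]
  3. access E: MISS. Cache (LRU->MRU): [A V E]
  4. access J: MISS. Cache (LRU->MRU): [A V E J]
  5. access J: HIT. Cache (LRU->MRU): [A V E J]
  6. access E: HIT. Cache (LRU->MRU): [A V J E]
  7. access E: HIT. Cache (LRU->MRU): [A V J E]
  8. access J: HIT. Cache (LRU->MRU): [A V E J]
  9. access V: HIT. Cache (LRU->MRU): [A E J V]
  10. access M: MISS. Cache (LRU->MRU): [A E J V M]
  11. access E: HIT. Cache (LRU->MRU): [A J V M E]
  12. access V: HIT. Cache (LRU->MRU): [A J M E V]
  13. access Y: MISS. Cache (LRU->MRU): [A J M E V Y]
  14. access R: MISS. Cache (LRU->MRU): [A J M E V Y R]
  15. access D: MISS, evict A. Cache (LRU->MRU): [J M E V Y R D]
Total: 7 hits, 8 misses, 1 evictions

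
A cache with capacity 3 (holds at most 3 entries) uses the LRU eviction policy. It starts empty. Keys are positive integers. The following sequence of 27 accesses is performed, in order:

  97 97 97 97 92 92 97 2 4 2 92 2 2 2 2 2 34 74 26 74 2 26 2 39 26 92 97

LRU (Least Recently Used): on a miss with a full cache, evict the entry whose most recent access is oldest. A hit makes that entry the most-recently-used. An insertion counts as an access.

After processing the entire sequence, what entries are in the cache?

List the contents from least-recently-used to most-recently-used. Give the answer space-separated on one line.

LRU simulation (capacity=3):
  1. access 97: MISS. Cache (LRU->MRU): [97]
  2. access 97: HIT. Cache (LRU->MRU): [97]
  3. access 97: HIT. Cache (LRU->MRU): [97]
  4. access 97: HIT. Cache (LRU->MRU): [97]
  5. access 92: MISS. Cache (LRU->MRU): [97 92]
  6. access 92: HIT. Cache (LRU->MRU): [97 92]
  7. access 97: HIT. Cache (LRU->MRU): [92 97]
  8. access 2: MISS. Cache (LRU->MRU): [92 97 2]
  9. access 4: MISS, evict 92. Cache (LRU->MRU): [97 2 4]
  10. access 2: HIT. Cache (LRU->MRU): [97 4 2]
  11. access 92: MISS, evict 97. Cache (LRU->MRU): [4 2 92]
  12. access 2: HIT. Cache (LRU->MRU): [4 92 2]
  13. access 2: HIT. Cache (LRU->MRU): [4 92 2]
  14. access 2: HIT. Cache (LRU->MRU): [4 92 2]
  15. access 2: HIT. Cache (LRU->MRU): [4 92 2]
  16. access 2: HIT. Cache (LRU->MRU): [4 92 2]
  17. access 34: MISS, evict 4. Cache (LRU->MRU): [92 2 34]
  18. access 74: MISS, evict 92. Cache (LRU->MRU): [2 34 74]
  19. access 26: MISS, evict 2. Cache (LRU->MRU): [34 74 26]
  20. access 74: HIT. Cache (LRU->MRU): [34 26 74]
  21. access 2: MISS, evict 34. Cache (LRU->MRU): [26 74 2]
  22. access 26: HIT. Cache (LRU->MRU): [74 2 26]
  23. access 2: HIT. Cache (LRU->MRU): [74 26 2]
  24. access 39: MISS, evict 74. Cache (LRU->MRU): [26 2 39]
  25. access 26: HIT. Cache (LRU->MRU): [2 39 26]
  26. access 92: MISS, evict 2. Cache (LRU->MRU): [39 26 92]
  27. access 97: MISS, evict 39. Cache (LRU->MRU): [26 92 97]
Total: 15 hits, 12 misses, 9 evictions

Answer: 26 92 97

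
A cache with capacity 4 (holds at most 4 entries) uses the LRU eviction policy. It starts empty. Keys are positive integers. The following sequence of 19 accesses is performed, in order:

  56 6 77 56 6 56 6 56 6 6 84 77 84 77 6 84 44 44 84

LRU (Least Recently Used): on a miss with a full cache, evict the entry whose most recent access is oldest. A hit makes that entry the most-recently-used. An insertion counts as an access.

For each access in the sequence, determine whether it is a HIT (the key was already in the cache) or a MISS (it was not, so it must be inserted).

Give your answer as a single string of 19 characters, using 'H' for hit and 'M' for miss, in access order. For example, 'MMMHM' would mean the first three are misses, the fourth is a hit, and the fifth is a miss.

Answer: MMMHHHHHHHMHHHHHMHH

Derivation:
LRU simulation (capacity=4):
  1. access 56: MISS. Cache (LRU->MRU): [56]
  2. access 6: MISS. Cache (LRU->MRU): [56 6]
  3. access 77: MISS. Cache (LRU->MRU): [56 6 77]
  4. access 56: HIT. Cache (LRU->MRU): [6 77 56]
  5. access 6: HIT. Cache (LRU->MRU): [77 56 6]
  6. access 56: HIT. Cache (LRU->MRU): [77 6 56]
  7. access 6: HIT. Cache (LRU->MRU): [77 56 6]
  8. access 56: HIT. Cache (LRU->MRU): [77 6 56]
  9. access 6: HIT. Cache (LRU->MRU): [77 56 6]
  10. access 6: HIT. Cache (LRU->MRU): [77 56 6]
  11. access 84: MISS. Cache (LRU->MRU): [77 56 6 84]
  12. access 77: HIT. Cache (LRU->MRU): [56 6 84 77]
  13. access 84: HIT. Cache (LRU->MRU): [56 6 77 84]
  14. access 77: HIT. Cache (LRU->MRU): [56 6 84 77]
  15. access 6: HIT. Cache (LRU->MRU): [56 84 77 6]
  16. access 84: HIT. Cache (LRU->MRU): [56 77 6 84]
  17. access 44: MISS, evict 56. Cache (LRU->MRU): [77 6 84 44]
  18. access 44: HIT. Cache (LRU->MRU): [77 6 84 44]
  19. access 84: HIT. Cache (LRU->MRU): [77 6 44 84]
Total: 14 hits, 5 misses, 1 evictions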